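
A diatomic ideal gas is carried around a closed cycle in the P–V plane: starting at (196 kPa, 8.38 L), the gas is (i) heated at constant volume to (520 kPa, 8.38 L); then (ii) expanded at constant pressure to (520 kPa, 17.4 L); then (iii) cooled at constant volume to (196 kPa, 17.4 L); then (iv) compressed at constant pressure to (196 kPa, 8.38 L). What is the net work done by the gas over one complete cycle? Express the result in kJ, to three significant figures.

W_net ≈ 2.92 kJ

Constant-volume legs do no work.
W(ii) = (520)(17.4 − 8.38) = 4690 J; W(iv) = (196)(8.38 − 17.4) = -1768 J.
W_net = 4690 − 1768 = 2922 J (the clockwise enclosed area).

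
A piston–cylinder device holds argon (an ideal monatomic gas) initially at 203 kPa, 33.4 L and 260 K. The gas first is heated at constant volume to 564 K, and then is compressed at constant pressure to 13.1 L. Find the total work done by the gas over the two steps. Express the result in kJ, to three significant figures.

W_total ≈ -8.94 kJ

Step 1 (isochoric): W = 0 (constant volume).
After step 1: P = 440.4 kPa (V unchanged).
Step 2 (isobaric): W = PΔV = (440.4 kPa)(13.1 − 33.4 L) = -8939 J.
W_total = 0 − 8939 = -8939 J.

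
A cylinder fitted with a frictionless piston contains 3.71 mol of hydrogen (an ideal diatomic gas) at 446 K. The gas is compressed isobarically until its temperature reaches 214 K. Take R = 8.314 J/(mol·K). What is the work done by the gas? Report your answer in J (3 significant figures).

Isobaric: W = P ΔV = nR ΔT.
W = (3.71)(8.314)(214 − 446) = -7156 J.

W ≈ -7160 J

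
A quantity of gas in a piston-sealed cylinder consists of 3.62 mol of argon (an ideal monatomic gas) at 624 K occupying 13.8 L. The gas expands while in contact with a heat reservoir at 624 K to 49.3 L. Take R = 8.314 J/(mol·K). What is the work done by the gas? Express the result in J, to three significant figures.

Isothermal: W = nRT ln(V₂/V₁).
W = (3.62)(8.314)(624) × ln(49.3/13.8)
  = 18780 × 1.273
W_by_gas = 23912 J.

W ≈ 23900 J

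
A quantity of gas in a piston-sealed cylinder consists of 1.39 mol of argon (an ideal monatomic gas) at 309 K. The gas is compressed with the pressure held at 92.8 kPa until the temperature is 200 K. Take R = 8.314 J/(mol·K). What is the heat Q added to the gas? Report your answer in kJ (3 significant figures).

Isobaric: W = nRΔT = (1.39)(8.314)(-109) = -1260 J.
ΔU = nCᵥΔT with Cᵥ = 3R/2: ΔU = (1.39)(12.47)(-109) = -1889 J.
Q = ΔU + W = -1889 − 1260 = -3149 J.

Q ≈ -3.15 kJ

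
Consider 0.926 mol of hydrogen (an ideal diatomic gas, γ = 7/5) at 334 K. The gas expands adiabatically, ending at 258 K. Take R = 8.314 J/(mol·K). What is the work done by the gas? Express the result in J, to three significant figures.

W ≈ 1460 J

Adiabatic ⇒ Q = 0, so W_by = −ΔU = nCᵥ(T₁ − T₂).
Cᵥ = 5R/2 = 20.79 J/(mol·K).
W = (0.926)(20.79)(334 − 258) = 1463 J.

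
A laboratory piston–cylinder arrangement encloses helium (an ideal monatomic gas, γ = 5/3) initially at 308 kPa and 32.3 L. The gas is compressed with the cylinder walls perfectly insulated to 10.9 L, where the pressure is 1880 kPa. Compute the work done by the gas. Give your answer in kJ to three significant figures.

Adiabatic: W = (P₁V₁ − P₂V₂)/(γ − 1) with γ = 5/3.
P₁V₁ = 9948 J, P₂V₂ = 20492 J.
W = (9948 − 20492) / 0.6667 = -15815 J.

W ≈ -15.8 kJ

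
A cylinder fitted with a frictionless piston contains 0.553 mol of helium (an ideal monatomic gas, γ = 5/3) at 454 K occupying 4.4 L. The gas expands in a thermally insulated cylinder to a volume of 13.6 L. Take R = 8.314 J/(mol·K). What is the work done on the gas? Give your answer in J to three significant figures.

Adiabatic: TV^(γ−1) = const with γ = 5/3.
T₂ = T₁ (V₁/V₂)^(γ−1) = 454 × (4.4/13.6)^0.667 = 454 × 0.4713 = 214 K.
W_by = nCᵥ(T₁ − T₂) = (0.553)(12.47)(454 − 214) = 1655 J.
Work on gas = −W_by = -1655 J.

W ≈ -1660 J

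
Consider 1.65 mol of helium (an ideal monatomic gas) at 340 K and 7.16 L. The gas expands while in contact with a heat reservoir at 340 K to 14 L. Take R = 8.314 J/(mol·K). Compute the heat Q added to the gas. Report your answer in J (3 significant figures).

Q ≈ 3130 J

Isothermal ⇒ ΔU = 0, so Q = W = nRT ln(V₂/V₁).
Q = (1.65)(8.314)(340) ln(14/7.16) = 4664 × 0.6705 = 3128 J.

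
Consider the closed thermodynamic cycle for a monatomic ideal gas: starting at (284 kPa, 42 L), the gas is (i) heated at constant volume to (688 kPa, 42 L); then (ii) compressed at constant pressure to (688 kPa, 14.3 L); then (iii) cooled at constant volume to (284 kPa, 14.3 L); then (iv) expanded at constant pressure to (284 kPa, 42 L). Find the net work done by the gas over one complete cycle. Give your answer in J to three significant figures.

W_net ≈ -11200 J

Constant-volume legs do no work.
W(ii) = (688)(14.3 − 42) = -19058 J; W(iv) = (284)(42 − 14.3) = 7867 J.
W_net = -19058 + 7867 = -11191 J (the counter-clockwise enclosed area).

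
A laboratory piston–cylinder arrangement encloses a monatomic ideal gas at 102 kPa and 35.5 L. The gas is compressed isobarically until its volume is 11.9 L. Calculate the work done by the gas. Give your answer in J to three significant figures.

Isobaric: W = P ΔV.
W = (102 kPa)(11.9 − 35.5 L) = (102)(-23.6) = -2407 J.

W ≈ -2410 J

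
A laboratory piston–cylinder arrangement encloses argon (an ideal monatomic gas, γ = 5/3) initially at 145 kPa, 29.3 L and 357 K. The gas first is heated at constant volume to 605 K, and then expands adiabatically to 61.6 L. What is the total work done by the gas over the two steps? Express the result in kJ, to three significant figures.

Step 1 (isochoric): W = 0 (constant volume).
After step 1: P = 245.7 kPa (V unchanged).
Step 2 (adiabatic): W = (P₁V₁ − P₂V₂)/(γ−1) = (7200 − 4387)/0.667 = 4219 J.
W_total = 0 + 4219 = 4219 J.

W_total ≈ 4.22 kJ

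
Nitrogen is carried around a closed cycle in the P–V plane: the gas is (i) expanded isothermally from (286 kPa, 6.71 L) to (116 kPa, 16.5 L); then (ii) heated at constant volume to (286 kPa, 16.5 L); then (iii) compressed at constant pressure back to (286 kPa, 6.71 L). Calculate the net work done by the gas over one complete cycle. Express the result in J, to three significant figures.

W_net ≈ -1070 J

Leg (i): W = PᵢVᵢ ln(V_f/Vᵢ) = (1919) ln(16.5/6.71) = 1727 J.
Leg (ii): W = 0.
Leg (iii): W = PΔV = (286)(6.71 − 16.5) = -2800 J.
W_net = 1727 − 2800 = -1073 J.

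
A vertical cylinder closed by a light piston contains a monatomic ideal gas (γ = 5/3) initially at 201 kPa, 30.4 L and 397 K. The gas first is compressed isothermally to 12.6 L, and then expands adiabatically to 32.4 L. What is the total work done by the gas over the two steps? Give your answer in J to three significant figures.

W_total ≈ -1100 J

Step 1 (isothermal): W = P₁V₁ ln(V₂/V₁) = (6110) ln(12.6/30.4) = -5382 J.
After step 1: P = 485 kPa, V = 12.6 L, T = 397 K.
Step 2 (adiabatic): W = (P₁V₁ − P₂V₂)/(γ−1) = (6110 − 3256)/0.667 = 4282 J.
W_total = -5382 + 4282 = -1099 J.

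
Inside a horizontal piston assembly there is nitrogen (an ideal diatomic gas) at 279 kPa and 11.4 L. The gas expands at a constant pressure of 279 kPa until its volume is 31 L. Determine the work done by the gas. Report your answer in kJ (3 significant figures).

W ≈ 5.47 kJ

Isobaric: W = P ΔV.
W = (279 kPa)(31 − 11.4 L) = (279)(19.6) = 5468 J.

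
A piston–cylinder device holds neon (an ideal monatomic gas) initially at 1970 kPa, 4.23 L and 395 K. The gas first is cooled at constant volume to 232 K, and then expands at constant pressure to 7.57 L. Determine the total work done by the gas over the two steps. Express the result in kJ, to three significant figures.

Step 1 (isochoric): W = 0 (constant volume).
After step 1: P = 1157 kPa (V unchanged).
Step 2 (isobaric): W = PΔV = (1157 kPa)(7.57 − 4.23 L) = 3865 J.
W_total = 0 + 3865 = 3865 J.

W_total ≈ 3.86 kJ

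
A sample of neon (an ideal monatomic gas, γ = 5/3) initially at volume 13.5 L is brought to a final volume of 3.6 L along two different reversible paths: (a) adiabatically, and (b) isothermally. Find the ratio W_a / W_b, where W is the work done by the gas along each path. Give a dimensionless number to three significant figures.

Path (a) adiabatic: W = P₁V₁(1 − (V₁/V₂)^(γ−1))/(γ−1) → W_a/(P₁V₁) = -2.121.
Path (b) isothermal: W = P₁V₁ ln(V₂/V₁) → W_b/(P₁V₁) = -1.322.
W_a / W_b = -2.121 / -1.322 = 1.604.

W_a / W_b ≈ 1.60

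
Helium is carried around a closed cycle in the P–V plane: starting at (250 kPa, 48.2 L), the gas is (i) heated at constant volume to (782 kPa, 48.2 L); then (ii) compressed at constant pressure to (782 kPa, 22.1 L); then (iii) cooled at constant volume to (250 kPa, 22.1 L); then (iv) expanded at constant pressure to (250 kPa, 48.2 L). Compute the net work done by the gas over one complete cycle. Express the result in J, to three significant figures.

W_net ≈ -13900 J

Constant-volume legs do no work.
W(ii) = (782)(22.1 − 48.2) = -20410 J; W(iv) = (250)(48.2 − 22.1) = 6525 J.
W_net = -20410 + 6525 = -13885 J (the counter-clockwise enclosed area).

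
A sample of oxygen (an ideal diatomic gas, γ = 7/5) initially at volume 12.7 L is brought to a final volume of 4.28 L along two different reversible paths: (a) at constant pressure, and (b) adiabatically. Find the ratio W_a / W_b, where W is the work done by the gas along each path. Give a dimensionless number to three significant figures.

Path (a) isobaric: W = P₁(V₂ − V₁) → W_a/(P₁V₁) = -0.663.
Path (b) adiabatic: W = P₁V₁(1 − (V₁/V₂)^(γ−1))/(γ−1) → W_b/(P₁V₁) = -1.363.
W_a / W_b = -0.663 / -1.363 = 0.4866.

W_a / W_b ≈ 0.487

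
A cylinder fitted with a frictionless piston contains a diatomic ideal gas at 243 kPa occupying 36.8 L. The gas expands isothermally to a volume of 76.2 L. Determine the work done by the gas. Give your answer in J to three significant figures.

W ≈ 6510 J

Isothermal: W = nRT ln(V₂/V₁) = P₁V₁ ln(V₂/V₁).
P₁V₁ = (243 kPa)(36.8 L) = 8942 J.
W = 8942 × ln(76.2/36.8) = 8942 × 0.7279
W_by_gas = 6509 J.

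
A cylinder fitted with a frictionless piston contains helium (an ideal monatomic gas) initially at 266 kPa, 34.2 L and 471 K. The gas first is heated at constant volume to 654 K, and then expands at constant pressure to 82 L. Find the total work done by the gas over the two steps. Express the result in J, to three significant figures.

Step 1 (isochoric): W = 0 (constant volume).
After step 1: P = 369.4 kPa (V unchanged).
Step 2 (isobaric): W = PΔV = (369.4 kPa)(82 − 34.2 L) = 17655 J.
W_total = 0 + 17655 = 17655 J.

W_total ≈ 17700 J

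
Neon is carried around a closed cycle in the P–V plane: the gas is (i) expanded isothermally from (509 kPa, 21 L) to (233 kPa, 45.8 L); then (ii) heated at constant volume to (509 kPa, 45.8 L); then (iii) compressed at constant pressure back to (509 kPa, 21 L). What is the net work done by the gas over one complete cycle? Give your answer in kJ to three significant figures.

Leg (i): W = PᵢVᵢ ln(V_f/Vᵢ) = (10689) ln(45.8/21) = 8335 J.
Leg (ii): W = 0.
Leg (iii): W = PΔV = (509)(21 − 45.8) = -12623 J.
W_net = 8335 − 12623 = -4288 J.

W_net ≈ -4.29 kJ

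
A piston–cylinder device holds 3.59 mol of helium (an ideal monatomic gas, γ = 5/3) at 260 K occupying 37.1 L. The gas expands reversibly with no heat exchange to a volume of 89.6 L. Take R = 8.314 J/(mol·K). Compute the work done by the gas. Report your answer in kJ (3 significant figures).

W ≈ 5.17 kJ

Adiabatic: TV^(γ−1) = const with γ = 5/3.
T₂ = T₁ (V₁/V₂)^(γ−1) = 260 × (37.1/89.6)^0.667 = 260 × 0.5555 = 144.4 K.
W_by = nCᵥ(T₁ − T₂) = (3.59)(12.47)(260 − 144.4) = 5174 J.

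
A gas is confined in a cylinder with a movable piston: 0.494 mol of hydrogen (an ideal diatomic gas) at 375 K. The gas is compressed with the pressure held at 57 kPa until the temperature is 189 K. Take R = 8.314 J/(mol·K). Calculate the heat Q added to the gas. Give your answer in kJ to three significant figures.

Q ≈ -2.67 kJ

Isobaric: W = nRΔT = (0.494)(8.314)(-186) = -763.9 J.
ΔU = nCᵥΔT with Cᵥ = 5R/2: ΔU = (0.494)(20.79)(-186) = -1910 J.
Q = ΔU + W = -1910 − 763.9 = -2674 J.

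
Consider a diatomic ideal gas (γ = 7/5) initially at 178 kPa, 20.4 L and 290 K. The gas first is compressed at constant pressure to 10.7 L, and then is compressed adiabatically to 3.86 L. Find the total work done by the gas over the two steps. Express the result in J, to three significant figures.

Step 1 (isobaric): W = PΔV = (178 kPa)(10.7 − 20.4 L) = -1727 J.
After step 1: P = 178 kPa, V = 10.7 L, T = 152.1 K.
Step 2 (adiabatic): W = (P₁V₁ − P₂V₂)/(γ−1) = (1905 − 2864)/0.4 = -2398 J.
W_total = -1727 − 2398 = -4124 J.

W_total ≈ -4120 J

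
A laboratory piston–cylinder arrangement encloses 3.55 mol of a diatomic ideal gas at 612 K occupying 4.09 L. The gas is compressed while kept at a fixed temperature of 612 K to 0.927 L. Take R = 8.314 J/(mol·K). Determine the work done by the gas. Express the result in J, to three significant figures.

W ≈ -26800 J

Isothermal: W = nRT ln(V₂/V₁).
W = (3.55)(8.314)(612) × ln(0.927/4.09)
  = 18063 × -1.484
W_by_gas = -26812 J.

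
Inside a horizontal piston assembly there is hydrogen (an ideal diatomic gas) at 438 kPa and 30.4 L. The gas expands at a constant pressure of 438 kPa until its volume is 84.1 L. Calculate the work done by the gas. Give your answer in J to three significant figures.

Isobaric: W = P ΔV.
W = (438 kPa)(84.1 − 30.4 L) = (438)(53.7) = 23521 J.

W ≈ 23500 J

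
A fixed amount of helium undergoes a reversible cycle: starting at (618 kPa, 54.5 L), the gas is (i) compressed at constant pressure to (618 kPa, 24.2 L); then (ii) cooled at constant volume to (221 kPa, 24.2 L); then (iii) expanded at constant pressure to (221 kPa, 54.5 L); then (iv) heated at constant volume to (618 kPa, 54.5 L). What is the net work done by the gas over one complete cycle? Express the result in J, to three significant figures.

W_net ≈ -12000 J

Constant-volume legs do no work.
W(i) = (618)(24.2 − 54.5) = -18725 J; W(iii) = (221)(54.5 − 24.2) = 6696 J.
W_net = -18725 + 6696 = -12029 J (the counter-clockwise enclosed area).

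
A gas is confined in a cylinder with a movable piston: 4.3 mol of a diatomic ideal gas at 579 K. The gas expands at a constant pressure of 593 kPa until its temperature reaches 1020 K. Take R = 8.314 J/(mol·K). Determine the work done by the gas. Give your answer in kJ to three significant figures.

W ≈ 15.8 kJ

Isobaric: W = P ΔV = nR ΔT.
W = (4.3)(8.314)(1020 − 579) = 15766 J.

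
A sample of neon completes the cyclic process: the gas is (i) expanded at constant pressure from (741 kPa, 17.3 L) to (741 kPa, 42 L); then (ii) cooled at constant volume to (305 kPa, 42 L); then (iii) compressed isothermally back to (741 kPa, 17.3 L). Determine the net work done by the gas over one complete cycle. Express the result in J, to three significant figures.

Leg (i): W = PΔV = (741)(42 − 17.3) = 18303 J.
Leg (ii): W = 0.
Leg (iii): W = PᵢVᵢ ln(V_f/Vᵢ) = (12810) ln(17.3/42) = -11362 J.
W_net = 18303 − 11362 = 6941 J.

W_net ≈ 6940 J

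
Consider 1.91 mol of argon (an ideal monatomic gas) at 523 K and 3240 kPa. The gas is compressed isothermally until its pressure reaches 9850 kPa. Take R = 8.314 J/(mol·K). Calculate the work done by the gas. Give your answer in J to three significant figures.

Isothermal process: W = nRT ln(V₂/V₁) = nRT ln(P₁/P₂).
W = (1.91)(8.314)(523) × ln(3240/9850)
  = 8305 × ln(0.3289) = 8305 × -1.112
W_by_gas = -9234 J.

W ≈ -9230 J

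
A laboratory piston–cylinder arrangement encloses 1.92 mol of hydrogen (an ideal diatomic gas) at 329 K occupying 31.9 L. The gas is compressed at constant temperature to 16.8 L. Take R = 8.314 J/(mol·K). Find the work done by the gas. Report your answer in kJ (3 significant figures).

Isothermal: W = nRT ln(V₂/V₁).
W = (1.92)(8.314)(329) × ln(16.8/31.9)
  = 5252 × -0.6412
W_by_gas = -3368 J.

W ≈ -3.37 kJ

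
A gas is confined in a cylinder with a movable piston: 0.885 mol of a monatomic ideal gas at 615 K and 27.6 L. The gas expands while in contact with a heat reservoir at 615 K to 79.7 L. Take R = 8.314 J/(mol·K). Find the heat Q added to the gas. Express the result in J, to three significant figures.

Isothermal ⇒ ΔU = 0, so Q = W = nRT ln(V₂/V₁).
Q = (0.885)(8.314)(615) ln(79.7/27.6) = 4525 × 1.06 = 4799 J.

Q ≈ 4800 J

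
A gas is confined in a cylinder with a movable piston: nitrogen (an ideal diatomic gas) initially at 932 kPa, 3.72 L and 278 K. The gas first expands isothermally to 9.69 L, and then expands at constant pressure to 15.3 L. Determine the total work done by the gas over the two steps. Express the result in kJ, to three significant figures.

W_total ≈ 5.33 kJ

Step 1 (isothermal): W = P₁V₁ ln(V₂/V₁) = (3467) ln(9.69/3.72) = 3319 J.
After step 1: P = 357.8 kPa, V = 9.69 L, T = 278 K.
Step 2 (isobaric): W = PΔV = (357.8 kPa)(15.3 − 9.69 L) = 2007 J.
W_total = 3319 + 2007 = 5326 J.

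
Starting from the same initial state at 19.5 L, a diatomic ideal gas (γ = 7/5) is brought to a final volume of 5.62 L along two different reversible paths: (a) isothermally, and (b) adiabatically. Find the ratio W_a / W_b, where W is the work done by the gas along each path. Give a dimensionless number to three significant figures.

Path (a) isothermal: W = P₁V₁ ln(V₂/V₁) → W_a/(P₁V₁) = -1.244.
Path (b) adiabatic: W = P₁V₁(1 − (V₁/V₂)^(γ−1))/(γ−1) → W_b/(P₁V₁) = -1.612.
W_a / W_b = -1.244 / -1.612 = 0.7717.

W_a / W_b ≈ 0.772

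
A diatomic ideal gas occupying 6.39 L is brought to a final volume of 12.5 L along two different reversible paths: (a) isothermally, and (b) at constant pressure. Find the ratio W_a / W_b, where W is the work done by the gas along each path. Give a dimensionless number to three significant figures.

Path (a) isothermal: W = P₁V₁ ln(V₂/V₁) → W_a/(P₁V₁) = 0.671.
Path (b) isobaric: W = P₁(V₂ − V₁) → W_b/(P₁V₁) = 0.9562.
W_a / W_b = 0.671 / 0.9562 = 0.7017.

W_a / W_b ≈ 0.702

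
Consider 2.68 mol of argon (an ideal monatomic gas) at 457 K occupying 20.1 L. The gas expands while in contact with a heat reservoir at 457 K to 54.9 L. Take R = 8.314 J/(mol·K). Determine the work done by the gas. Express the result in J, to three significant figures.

Isothermal: W = nRT ln(V₂/V₁).
W = (2.68)(8.314)(457) × ln(54.9/20.1)
  = 10183 × 1.005
W_by_gas = 10231 J.

W ≈ 10200 J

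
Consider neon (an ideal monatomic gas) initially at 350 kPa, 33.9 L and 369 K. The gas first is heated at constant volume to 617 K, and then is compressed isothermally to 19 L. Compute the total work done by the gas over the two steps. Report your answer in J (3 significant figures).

Step 1 (isochoric): W = 0 (constant volume).
After step 1: P = 585.2 kPa (V unchanged).
Step 2 (isothermal): W = P₁V₁ ln(V₂/V₁) = (19839) ln(19/33.9) = -11486 J.
W_total = 0 − 11486 = -11486 J.

W_total ≈ -11500 J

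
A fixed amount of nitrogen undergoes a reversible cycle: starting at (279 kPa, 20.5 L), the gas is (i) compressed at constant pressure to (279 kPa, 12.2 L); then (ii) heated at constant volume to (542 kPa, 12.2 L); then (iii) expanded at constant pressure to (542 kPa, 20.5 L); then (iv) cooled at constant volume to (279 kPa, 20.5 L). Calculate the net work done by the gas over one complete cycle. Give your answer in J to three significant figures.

W_net ≈ 2180 J

Constant-volume legs do no work.
W(i) = (279)(12.2 − 20.5) = -2316 J; W(iii) = (542)(20.5 − 12.2) = 4499 J.
W_net = -2316 + 4499 = 2183 J (the clockwise enclosed area).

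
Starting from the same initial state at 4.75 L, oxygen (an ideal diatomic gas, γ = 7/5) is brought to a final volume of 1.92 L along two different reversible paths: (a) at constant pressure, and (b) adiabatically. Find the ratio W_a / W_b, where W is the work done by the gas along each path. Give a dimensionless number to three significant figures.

W_a / W_b ≈ 0.546

Path (a) isobaric: W = P₁(V₂ − V₁) → W_a/(P₁V₁) = -0.5958.
Path (b) adiabatic: W = P₁V₁(1 − (V₁/V₂)^(γ−1))/(γ−1) → W_b/(P₁V₁) = -1.092.
W_a / W_b = -0.5958 / -1.092 = 0.5458.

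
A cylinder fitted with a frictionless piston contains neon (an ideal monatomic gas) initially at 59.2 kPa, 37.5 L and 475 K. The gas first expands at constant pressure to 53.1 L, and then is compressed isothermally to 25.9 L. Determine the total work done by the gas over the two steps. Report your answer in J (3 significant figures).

Step 1 (isobaric): W = PΔV = (59.2 kPa)(53.1 − 37.5 L) = 923.5 J.
After step 1: P = 59.2 kPa, V = 53.1 L, T = 672.6 K.
Step 2 (isothermal): W = P₁V₁ ln(V₂/V₁) = (3144) ln(25.9/53.1) = -2257 J.
W_total = 923.5 − 2257 = -1333 J.

W_total ≈ -1330 J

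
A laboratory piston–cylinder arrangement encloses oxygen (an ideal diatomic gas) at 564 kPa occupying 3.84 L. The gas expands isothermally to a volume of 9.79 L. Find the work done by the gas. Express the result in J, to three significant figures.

W ≈ 2030 J

Isothermal: W = nRT ln(V₂/V₁) = P₁V₁ ln(V₂/V₁).
P₁V₁ = (564 kPa)(3.84 L) = 2166 J.
W = 2166 × ln(9.79/3.84) = 2166 × 0.9359
W_by_gas = 2027 J.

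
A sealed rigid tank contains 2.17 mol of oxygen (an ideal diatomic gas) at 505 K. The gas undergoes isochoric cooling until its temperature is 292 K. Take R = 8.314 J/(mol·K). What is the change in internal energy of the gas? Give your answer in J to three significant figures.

Constant volume ⇒ W = 0, so Q = ΔU = nCᵥΔT with Cᵥ = 5R/2 = 20.79 J/(mol·K).
ΔU = (2.17)(20.79)(292 − 505) = -9607 J.

ΔU ≈ -9610 J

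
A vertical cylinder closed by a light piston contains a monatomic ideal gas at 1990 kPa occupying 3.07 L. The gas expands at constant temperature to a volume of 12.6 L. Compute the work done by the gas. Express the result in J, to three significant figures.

W ≈ 8630 J

Isothermal: W = nRT ln(V₂/V₁) = P₁V₁ ln(V₂/V₁).
P₁V₁ = (1990 kPa)(3.07 L) = 6109 J.
W = 6109 × ln(12.6/3.07) = 6109 × 1.412
W_by_gas = 8626 J.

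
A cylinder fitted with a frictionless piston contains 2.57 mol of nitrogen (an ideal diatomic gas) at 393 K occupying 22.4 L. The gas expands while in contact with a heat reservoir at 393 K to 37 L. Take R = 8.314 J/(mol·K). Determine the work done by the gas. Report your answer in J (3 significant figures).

W ≈ 4210 J

Isothermal: W = nRT ln(V₂/V₁).
W = (2.57)(8.314)(393) × ln(37/22.4)
  = 8397 × 0.5019
W_by_gas = 4214 J.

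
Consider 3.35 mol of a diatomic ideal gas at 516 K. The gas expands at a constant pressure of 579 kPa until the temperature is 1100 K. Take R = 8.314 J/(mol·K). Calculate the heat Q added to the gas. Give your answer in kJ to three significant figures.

Isobaric: W = nRΔT = (3.35)(8.314)(584) = 16266 J.
ΔU = nCᵥΔT with Cᵥ = 5R/2: ΔU = (3.35)(20.79)(584) = 40664 J.
Q = ΔU + W = 40664 + 16266 = 56929 J.

Q ≈ 56.9 kJ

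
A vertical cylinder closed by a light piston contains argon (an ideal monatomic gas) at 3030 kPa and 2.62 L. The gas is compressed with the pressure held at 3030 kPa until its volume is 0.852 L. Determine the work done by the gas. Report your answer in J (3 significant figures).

Isobaric: W = P ΔV.
W = (3030 kPa)(0.852 − 2.62 L) = (3030)(-1.768) = -5357 J.

W ≈ -5360 J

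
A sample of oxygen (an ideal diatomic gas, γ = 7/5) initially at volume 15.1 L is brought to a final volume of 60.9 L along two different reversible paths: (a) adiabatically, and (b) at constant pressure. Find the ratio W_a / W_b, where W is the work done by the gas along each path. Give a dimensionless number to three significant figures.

W_a / W_b ≈ 0.352

Path (a) adiabatic: W = P₁V₁(1 − (V₁/V₂)^(γ−1))/(γ−1) → W_a/(P₁V₁) = 1.069.
Path (b) isobaric: W = P₁(V₂ − V₁) → W_b/(P₁V₁) = 3.033.
W_a / W_b = 1.069 / 3.033 = 0.3524.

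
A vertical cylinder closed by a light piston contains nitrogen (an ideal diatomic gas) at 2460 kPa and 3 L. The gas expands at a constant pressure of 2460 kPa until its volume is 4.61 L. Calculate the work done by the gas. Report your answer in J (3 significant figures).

Isobaric: W = P ΔV.
W = (2460 kPa)(4.61 − 3 L) = (2460)(1.61) = 3961 J.

W ≈ 3960 J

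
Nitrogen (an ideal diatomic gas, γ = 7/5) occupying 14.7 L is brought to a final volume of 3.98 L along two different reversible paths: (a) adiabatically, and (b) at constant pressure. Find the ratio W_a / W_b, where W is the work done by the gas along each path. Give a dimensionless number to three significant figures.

Path (a) adiabatic: W = P₁V₁(1 − (V₁/V₂)^(γ−1))/(γ−1) → W_a/(P₁V₁) = -1.716.
Path (b) isobaric: W = P₁(V₂ − V₁) → W_b/(P₁V₁) = -0.7293.
W_a / W_b = -1.716 / -0.7293 = 2.353.

W_a / W_b ≈ 2.35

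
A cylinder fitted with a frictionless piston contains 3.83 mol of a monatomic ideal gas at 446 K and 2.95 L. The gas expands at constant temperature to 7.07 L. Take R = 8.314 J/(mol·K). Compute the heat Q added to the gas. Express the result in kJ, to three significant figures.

Q ≈ 12.4 kJ

Isothermal ⇒ ΔU = 0, so Q = W = nRT ln(V₂/V₁).
Q = (3.83)(8.314)(446) ln(7.07/2.95) = 14202 × 0.8741 = 12413 J.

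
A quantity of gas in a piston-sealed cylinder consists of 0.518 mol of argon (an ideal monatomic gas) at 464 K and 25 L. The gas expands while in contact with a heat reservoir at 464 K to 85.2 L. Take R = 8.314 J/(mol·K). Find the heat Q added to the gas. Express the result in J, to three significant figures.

Q ≈ 2450 J

Isothermal ⇒ ΔU = 0, so Q = W = nRT ln(V₂/V₁).
Q = (0.518)(8.314)(464) ln(85.2/25) = 1998 × 1.226 = 2450 J.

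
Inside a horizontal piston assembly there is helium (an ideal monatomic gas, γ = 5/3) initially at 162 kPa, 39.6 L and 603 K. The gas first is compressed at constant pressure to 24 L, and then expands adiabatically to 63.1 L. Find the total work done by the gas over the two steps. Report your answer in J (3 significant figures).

Step 1 (isobaric): W = PΔV = (162 kPa)(24 − 39.6 L) = -2527 J.
After step 1: P = 162 kPa, V = 24 L, T = 365.5 K.
Step 2 (adiabatic): W = (P₁V₁ − P₂V₂)/(γ−1) = (3888 − 2041)/0.667 = 2770 J.
W_total = -2527 + 2770 = 243.3 J.

W_total ≈ 243 J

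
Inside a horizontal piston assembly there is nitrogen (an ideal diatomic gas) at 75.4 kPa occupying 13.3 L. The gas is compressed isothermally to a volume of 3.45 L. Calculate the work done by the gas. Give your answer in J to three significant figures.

Isothermal: W = nRT ln(V₂/V₁) = P₁V₁ ln(V₂/V₁).
P₁V₁ = (75.4 kPa)(13.3 L) = 1003 J.
W = 1003 × ln(3.45/13.3) = 1003 × -1.349
W_by_gas = -1353 J.

W ≈ -1350 J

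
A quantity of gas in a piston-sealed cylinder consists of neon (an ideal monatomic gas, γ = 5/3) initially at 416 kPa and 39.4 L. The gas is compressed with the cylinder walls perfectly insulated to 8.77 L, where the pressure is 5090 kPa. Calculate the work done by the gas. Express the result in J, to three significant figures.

Adiabatic: W = (P₁V₁ − P₂V₂)/(γ − 1) with γ = 5/3.
P₁V₁ = 16390 J, P₂V₂ = 44639 J.
W = (16390 − 44639) / 0.6667 = -42373 J.

W ≈ -42400 J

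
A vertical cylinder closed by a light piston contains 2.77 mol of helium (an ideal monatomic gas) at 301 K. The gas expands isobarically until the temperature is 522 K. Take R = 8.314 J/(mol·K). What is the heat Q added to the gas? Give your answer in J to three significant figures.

Q ≈ 12700 J

Isobaric: W = nRΔT = (2.77)(8.314)(221) = 5090 J.
ΔU = nCᵥΔT with Cᵥ = 3R/2: ΔU = (2.77)(12.47)(221) = 7634 J.
Q = ΔU + W = 7634 + 5090 = 12724 J.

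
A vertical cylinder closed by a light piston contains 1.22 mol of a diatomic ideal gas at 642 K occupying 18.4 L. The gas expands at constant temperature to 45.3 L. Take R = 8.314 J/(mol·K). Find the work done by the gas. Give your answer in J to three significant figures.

Isothermal: W = nRT ln(V₂/V₁).
W = (1.22)(8.314)(642) × ln(45.3/18.4)
  = 6512 × 0.901
W_by_gas = 5867 J.

W ≈ 5870 J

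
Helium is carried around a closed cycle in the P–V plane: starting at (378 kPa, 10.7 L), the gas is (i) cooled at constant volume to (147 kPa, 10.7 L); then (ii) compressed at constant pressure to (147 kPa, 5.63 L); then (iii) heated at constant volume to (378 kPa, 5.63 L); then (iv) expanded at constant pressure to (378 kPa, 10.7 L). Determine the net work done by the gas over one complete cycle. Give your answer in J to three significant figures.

Constant-volume legs do no work.
W(ii) = (147)(5.63 − 10.7) = -745.3 J; W(iv) = (378)(10.7 − 5.63) = 1916 J.
W_net = -745.3 + 1916 = 1171 J (the clockwise enclosed area).

W_net ≈ 1170 J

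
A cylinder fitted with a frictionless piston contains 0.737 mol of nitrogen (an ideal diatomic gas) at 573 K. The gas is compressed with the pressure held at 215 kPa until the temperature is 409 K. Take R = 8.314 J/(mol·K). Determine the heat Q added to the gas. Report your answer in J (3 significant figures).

Q ≈ -3520 J

Isobaric: W = nRΔT = (0.737)(8.314)(-164) = -1005 J.
ΔU = nCᵥΔT with Cᵥ = 5R/2: ΔU = (0.737)(20.79)(-164) = -2512 J.
Q = ΔU + W = -2512 − 1005 = -3517 J.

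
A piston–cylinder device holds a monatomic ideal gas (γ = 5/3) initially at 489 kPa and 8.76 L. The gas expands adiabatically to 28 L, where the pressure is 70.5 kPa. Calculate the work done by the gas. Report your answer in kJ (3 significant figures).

W ≈ 3.46 kJ

Adiabatic: W = (P₁V₁ − P₂V₂)/(γ − 1) with γ = 5/3.
P₁V₁ = 4284 J, P₂V₂ = 1974 J.
W = (4284 − 1974) / 0.6667 = 3464 J.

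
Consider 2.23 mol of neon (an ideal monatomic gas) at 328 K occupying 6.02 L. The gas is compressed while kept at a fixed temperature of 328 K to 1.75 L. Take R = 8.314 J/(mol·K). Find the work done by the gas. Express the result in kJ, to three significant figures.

Isothermal: W = nRT ln(V₂/V₁).
W = (2.23)(8.314)(328) × ln(1.75/6.02)
  = 6081 × -1.235
W_by_gas = -7513 J.

W ≈ -7.51 kJ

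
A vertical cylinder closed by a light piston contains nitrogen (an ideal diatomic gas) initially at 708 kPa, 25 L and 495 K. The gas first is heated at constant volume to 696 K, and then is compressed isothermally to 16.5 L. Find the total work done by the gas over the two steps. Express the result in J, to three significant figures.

Step 1 (isochoric): W = 0 (constant volume).
After step 1: P = 995.5 kPa (V unchanged).
Step 2 (isothermal): W = P₁V₁ ln(V₂/V₁) = (24887) ln(16.5/25) = -10341 J.
W_total = 0 − 10341 = -10341 J.

W_total ≈ -10300 J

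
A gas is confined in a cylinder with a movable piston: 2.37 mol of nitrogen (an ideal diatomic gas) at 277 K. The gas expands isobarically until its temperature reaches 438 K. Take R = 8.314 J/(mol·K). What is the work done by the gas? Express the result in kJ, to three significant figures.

Isobaric: W = P ΔV = nR ΔT.
W = (2.37)(8.314)(438 − 277) = 3172 J.

W ≈ 3.17 kJ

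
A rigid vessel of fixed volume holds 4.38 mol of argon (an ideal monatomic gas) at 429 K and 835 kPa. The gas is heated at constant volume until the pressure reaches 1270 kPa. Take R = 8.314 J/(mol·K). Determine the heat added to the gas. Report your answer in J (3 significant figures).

Q ≈ 12200 J

Constant volume ⇒ W = 0, so Q = ΔU = nCᵥΔT with Cᵥ = 3R/2 = 12.47 J/(mol·K).
At constant V, T₂/T₁ = P₂/P₁ ⇒ ΔT = T₁(P₂/P₁ − 1) = 429·(1270/835 − 1) = 223.5 K.
ΔU = (4.38)(12.47)(223.5) = 12208 J.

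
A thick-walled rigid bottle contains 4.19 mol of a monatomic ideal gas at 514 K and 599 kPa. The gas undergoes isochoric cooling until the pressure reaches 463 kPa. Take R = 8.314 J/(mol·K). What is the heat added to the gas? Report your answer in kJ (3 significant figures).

Constant volume ⇒ W = 0, so Q = ΔU = nCᵥΔT with Cᵥ = 3R/2 = 12.47 J/(mol·K).
At constant V, T₂/T₁ = P₂/P₁ ⇒ ΔT = T₁(P₂/P₁ − 1) = 514·(463/599 − 1) = -116.7 K.
ΔU = (4.19)(12.47)(-116.7) = -6098 J.

Q ≈ -6.10 kJ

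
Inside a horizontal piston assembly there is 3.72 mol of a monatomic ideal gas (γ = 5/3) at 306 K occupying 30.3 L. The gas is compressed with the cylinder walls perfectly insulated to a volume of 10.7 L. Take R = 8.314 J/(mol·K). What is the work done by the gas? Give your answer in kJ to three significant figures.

W ≈ -14.2 kJ

Adiabatic: TV^(γ−1) = const with γ = 5/3.
T₂ = T₁ (V₁/V₂)^(γ−1) = 306 × (30.3/10.7)^0.667 = 306 × 2.002 = 612.5 K.
W_by = nCᵥ(T₁ − T₂) = (3.72)(12.47)(306 − 612.5) = -14218 J.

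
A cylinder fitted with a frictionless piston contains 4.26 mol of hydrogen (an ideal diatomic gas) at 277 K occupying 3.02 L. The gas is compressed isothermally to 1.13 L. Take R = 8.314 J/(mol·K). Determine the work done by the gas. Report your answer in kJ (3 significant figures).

Isothermal: W = nRT ln(V₂/V₁).
W = (4.26)(8.314)(277) × ln(1.13/3.02)
  = 9811 × -0.983
W_by_gas = -9644 J.

W ≈ -9.64 kJ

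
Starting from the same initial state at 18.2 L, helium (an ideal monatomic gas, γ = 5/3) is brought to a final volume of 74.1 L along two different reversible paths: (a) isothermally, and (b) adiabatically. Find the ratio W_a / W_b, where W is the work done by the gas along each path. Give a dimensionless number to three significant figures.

W_a / W_b ≈ 1.54

Path (a) isothermal: W = P₁V₁ ln(V₂/V₁) → W_a/(P₁V₁) = 1.404.
Path (b) adiabatic: W = P₁V₁(1 − (V₁/V₂)^(γ−1))/(γ−1) → W_b/(P₁V₁) = 0.9117.
W_a / W_b = 1.404 / 0.9117 = 1.54.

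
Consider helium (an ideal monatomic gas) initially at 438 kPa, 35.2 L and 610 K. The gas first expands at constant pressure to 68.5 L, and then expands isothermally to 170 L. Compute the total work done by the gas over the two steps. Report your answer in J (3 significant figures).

W_total ≈ 41900 J

Step 1 (isobaric): W = PΔV = (438 kPa)(68.5 − 35.2 L) = 14585 J.
After step 1: P = 438 kPa, V = 68.5 L, T = 1187 K.
Step 2 (isothermal): W = P₁V₁ ln(V₂/V₁) = (30003) ln(170/68.5) = 27272 J.
W_total = 14585 + 27272 = 41857 J.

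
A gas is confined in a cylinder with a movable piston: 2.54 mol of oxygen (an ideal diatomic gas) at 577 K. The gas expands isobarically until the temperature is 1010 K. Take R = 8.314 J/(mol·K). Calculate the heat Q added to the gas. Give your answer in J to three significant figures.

Q ≈ 32000 J

Isobaric: W = nRΔT = (2.54)(8.314)(433) = 9144 J.
ΔU = nCᵥΔT with Cᵥ = 5R/2: ΔU = (2.54)(20.79)(433) = 22860 J.
Q = ΔU + W = 22860 + 9144 = 32004 J.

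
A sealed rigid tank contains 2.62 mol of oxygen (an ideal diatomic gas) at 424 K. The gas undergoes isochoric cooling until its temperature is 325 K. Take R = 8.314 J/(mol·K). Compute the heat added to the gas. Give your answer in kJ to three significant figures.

Constant volume ⇒ W = 0, so Q = ΔU = nCᵥΔT with Cᵥ = 5R/2 = 20.79 J/(mol·K).
ΔU = (2.62)(20.79)(325 − 424) = -5391 J.

Q ≈ -5.39 kJ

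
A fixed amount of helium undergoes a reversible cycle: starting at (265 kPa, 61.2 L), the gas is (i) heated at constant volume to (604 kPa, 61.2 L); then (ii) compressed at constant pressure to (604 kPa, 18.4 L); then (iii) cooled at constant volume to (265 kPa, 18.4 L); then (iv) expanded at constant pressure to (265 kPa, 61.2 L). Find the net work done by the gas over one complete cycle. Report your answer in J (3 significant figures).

Constant-volume legs do no work.
W(ii) = (604)(18.4 − 61.2) = -25851 J; W(iv) = (265)(61.2 − 18.4) = 11342 J.
W_net = -25851 + 11342 = -14509 J (the counter-clockwise enclosed area).

W_net ≈ -14500 J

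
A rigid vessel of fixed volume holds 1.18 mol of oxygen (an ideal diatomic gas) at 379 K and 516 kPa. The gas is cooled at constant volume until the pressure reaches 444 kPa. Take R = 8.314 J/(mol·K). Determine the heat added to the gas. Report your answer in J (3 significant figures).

Constant volume ⇒ W = 0, so Q = ΔU = nCᵥΔT with Cᵥ = 5R/2 = 20.79 J/(mol·K).
At constant V, T₂/T₁ = P₂/P₁ ⇒ ΔT = T₁(P₂/P₁ − 1) = 379·(444/516 − 1) = -52.88 K.
ΔU = (1.18)(20.79)(-52.88) = -1297 J.

Q ≈ -1300 J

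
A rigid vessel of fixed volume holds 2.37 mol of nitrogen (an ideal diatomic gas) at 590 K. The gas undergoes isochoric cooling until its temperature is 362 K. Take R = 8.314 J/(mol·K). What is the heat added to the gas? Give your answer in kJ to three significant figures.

Constant volume ⇒ W = 0, so Q = ΔU = nCᵥΔT with Cᵥ = 5R/2 = 20.79 J/(mol·K).
ΔU = (2.37)(20.79)(362 − 590) = -11231 J.

Q ≈ -11.2 kJ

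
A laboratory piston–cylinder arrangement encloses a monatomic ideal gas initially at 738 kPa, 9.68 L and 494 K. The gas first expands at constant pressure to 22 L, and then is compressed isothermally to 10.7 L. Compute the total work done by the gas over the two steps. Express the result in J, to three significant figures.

Step 1 (isobaric): W = PΔV = (738 kPa)(22 − 9.68 L) = 9092 J.
After step 1: P = 738 kPa, V = 22 L, T = 1123 K.
Step 2 (isothermal): W = P₁V₁ ln(V₂/V₁) = (16236) ln(10.7/22) = -11703 J.
W_total = 9092 − 11703 = -2611 J.

W_total ≈ -2610 J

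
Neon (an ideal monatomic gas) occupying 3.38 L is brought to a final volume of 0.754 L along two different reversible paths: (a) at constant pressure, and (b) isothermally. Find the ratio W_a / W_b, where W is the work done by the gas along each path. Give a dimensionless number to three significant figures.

W_a / W_b ≈ 0.518

Path (a) isobaric: W = P₁(V₂ − V₁) → W_a/(P₁V₁) = -0.7769.
Path (b) isothermal: W = P₁V₁ ln(V₂/V₁) → W_b/(P₁V₁) = -1.5.
W_a / W_b = -0.7769 / -1.5 = 0.5179.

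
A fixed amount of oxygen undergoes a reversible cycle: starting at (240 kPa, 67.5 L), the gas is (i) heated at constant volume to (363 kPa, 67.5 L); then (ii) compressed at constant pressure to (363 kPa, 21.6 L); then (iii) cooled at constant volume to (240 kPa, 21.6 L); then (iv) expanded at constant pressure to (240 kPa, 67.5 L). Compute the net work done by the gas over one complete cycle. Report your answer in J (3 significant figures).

Constant-volume legs do no work.
W(ii) = (363)(21.6 − 67.5) = -16662 J; W(iv) = (240)(67.5 − 21.6) = 11016 J.
W_net = -16662 + 11016 = -5646 J (the counter-clockwise enclosed area).

W_net ≈ -5650 J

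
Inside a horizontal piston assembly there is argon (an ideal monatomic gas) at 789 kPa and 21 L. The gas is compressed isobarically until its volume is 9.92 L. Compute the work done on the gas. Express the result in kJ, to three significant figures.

W ≈ 8.74 kJ

Isobaric: W = P ΔV.
W = (789 kPa)(9.92 − 21 L) = (789)(-11.08) = -8742 J.
Work on gas = −W_by = 8742 J.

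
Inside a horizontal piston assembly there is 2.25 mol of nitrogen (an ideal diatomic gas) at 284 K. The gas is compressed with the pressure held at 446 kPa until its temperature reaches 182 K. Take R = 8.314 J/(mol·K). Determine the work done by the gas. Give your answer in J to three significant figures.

W ≈ -1910 J

Isobaric: W = P ΔV = nR ΔT.
W = (2.25)(8.314)(182 − 284) = -1908 J.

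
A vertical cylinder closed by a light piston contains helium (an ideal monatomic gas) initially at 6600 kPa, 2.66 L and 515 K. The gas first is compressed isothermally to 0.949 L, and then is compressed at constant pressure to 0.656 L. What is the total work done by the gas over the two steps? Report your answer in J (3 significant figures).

Step 1 (isothermal): W = P₁V₁ ln(V₂/V₁) = (17556) ln(0.949/2.66) = -18094 J.
After step 1: P = 18499 kPa, V = 0.949 L, T = 515 K.
Step 2 (isobaric): W = PΔV = (18499 kPa)(0.656 − 0.949 L) = -5420 J.
W_total = -18094 − 5420 = -23515 J.

W_total ≈ -23500 J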